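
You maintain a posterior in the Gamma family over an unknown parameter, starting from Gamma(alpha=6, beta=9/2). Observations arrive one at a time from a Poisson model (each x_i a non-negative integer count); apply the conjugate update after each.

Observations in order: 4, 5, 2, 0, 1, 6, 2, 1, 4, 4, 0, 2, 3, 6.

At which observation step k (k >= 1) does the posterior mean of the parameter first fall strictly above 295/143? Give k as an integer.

k = 2

obs 1: x=4 → posterior Gamma(10, 11/2)
obs 2: x=5 → posterior Gamma(15, 13/2)
obs 3: x=2 → posterior Gamma(17, 15/2)
obs 4: x=0 → posterior Gamma(17, 17/2)
obs 5: x=1 → posterior Gamma(18, 19/2)
obs 6: x=6 → posterior Gamma(24, 21/2)
obs 7: x=2 → posterior Gamma(26, 23/2)
obs 8: x=1 → posterior Gamma(27, 25/2)
obs 9: x=4 → posterior Gamma(31, 27/2)
obs 10: x=4 → posterior Gamma(35, 29/2)
obs 11: x=0 → posterior Gamma(35, 31/2)
obs 12: x=2 → posterior Gamma(37, 33/2)
obs 13: x=3 → posterior Gamma(40, 35/2)
obs 14: x=6 → posterior Gamma(46, 37/2)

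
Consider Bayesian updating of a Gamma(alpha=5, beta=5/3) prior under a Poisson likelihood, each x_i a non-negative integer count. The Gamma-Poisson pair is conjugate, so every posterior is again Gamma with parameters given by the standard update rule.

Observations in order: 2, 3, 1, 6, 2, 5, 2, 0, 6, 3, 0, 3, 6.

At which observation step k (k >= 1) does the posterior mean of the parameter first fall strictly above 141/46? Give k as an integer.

obs 1: x=2 → posterior Gamma(7, 8/3)
obs 2: x=3 → posterior Gamma(10, 11/3)
obs 3: x=1 → posterior Gamma(11, 14/3)
obs 4: x=6 → posterior Gamma(17, 17/3)
obs 5: x=2 → posterior Gamma(19, 20/3)
obs 6: x=5 → posterior Gamma(24, 23/3)
obs 7: x=2 → posterior Gamma(26, 26/3)
obs 8: x=0 → posterior Gamma(26, 29/3)
obs 9: x=6 → posterior Gamma(32, 32/3)
obs 10: x=3 → posterior Gamma(35, 35/3)
obs 11: x=0 → posterior Gamma(35, 38/3)
obs 12: x=3 → posterior Gamma(38, 41/3)
obs 13: x=6 → posterior Gamma(44, 44/3)

k = 6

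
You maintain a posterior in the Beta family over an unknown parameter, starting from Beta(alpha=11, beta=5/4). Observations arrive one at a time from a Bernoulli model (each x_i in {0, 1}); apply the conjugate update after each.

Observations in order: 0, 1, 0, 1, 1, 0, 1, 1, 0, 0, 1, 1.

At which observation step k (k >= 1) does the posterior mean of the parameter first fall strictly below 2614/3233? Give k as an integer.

obs 1: x=0 → posterior Beta(11, 9/4)
obs 2: x=1 → posterior Beta(12, 9/4)
obs 3: x=0 → posterior Beta(12, 13/4)
obs 4: x=1 → posterior Beta(13, 13/4)
obs 5: x=1 → posterior Beta(14, 13/4)
obs 6: x=0 → posterior Beta(14, 17/4)
obs 7: x=1 → posterior Beta(15, 17/4)
obs 8: x=1 → posterior Beta(16, 17/4)
obs 9: x=0 → posterior Beta(16, 21/4)
obs 10: x=0 → posterior Beta(16, 25/4)
obs 11: x=1 → posterior Beta(17, 25/4)
obs 12: x=1 → posterior Beta(18, 25/4)

k = 3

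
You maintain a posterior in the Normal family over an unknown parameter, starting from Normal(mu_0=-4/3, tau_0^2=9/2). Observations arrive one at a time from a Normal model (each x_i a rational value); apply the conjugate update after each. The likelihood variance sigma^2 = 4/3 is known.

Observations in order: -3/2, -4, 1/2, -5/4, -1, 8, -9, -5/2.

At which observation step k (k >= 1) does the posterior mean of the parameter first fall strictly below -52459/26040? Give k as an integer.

obs 1: x=-3/2 → posterior Normal(-307/210, 36/35)
obs 2: x=-4 → posterior Normal(-955/372, 18/31)
obs 3: x=1/2 → posterior Normal(-437/267, 36/89)
obs 4: x=-5/4 → posterior Normal(-2153/1392, 9/29)
obs 5: x=-1 → posterior Normal(-2477/1716, 36/143)
obs 6: x=8 → posterior Normal(23/408, 18/85)
obs 7: x=-9 → posterior Normal(-2801/2364, 36/197)
obs 8: x=-5/2 → posterior Normal(-3611/2688, 9/56)

k = 2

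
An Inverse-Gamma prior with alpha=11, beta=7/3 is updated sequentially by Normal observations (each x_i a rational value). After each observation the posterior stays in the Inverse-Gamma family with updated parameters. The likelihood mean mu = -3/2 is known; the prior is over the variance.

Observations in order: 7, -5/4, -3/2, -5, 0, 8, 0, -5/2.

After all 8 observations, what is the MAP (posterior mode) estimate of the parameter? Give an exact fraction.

obs 1: x=7 → posterior Inverse-Gamma(23/2, 923/24)
obs 2: x=-5/4 → posterior Inverse-Gamma(12, 3695/96)
obs 3: x=-3/2 → posterior Inverse-Gamma(25/2, 3695/96)
obs 4: x=-5 → posterior Inverse-Gamma(13, 4283/96)
obs 5: x=0 → posterior Inverse-Gamma(27/2, 4391/96)
obs 6: x=8 → posterior Inverse-Gamma(14, 8723/96)
obs 7: x=0 → posterior Inverse-Gamma(29/2, 8831/96)
obs 8: x=-5/2 → posterior Inverse-Gamma(15, 8879/96)

8879/1536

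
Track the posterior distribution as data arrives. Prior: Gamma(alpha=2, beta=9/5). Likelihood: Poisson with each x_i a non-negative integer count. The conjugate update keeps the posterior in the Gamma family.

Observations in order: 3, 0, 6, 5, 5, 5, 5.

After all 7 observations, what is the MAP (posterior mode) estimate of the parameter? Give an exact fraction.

obs 1: x=3 → posterior Gamma(5, 14/5)
obs 2: x=0 → posterior Gamma(5, 19/5)
obs 3: x=6 → posterior Gamma(11, 24/5)
obs 4: x=5 → posterior Gamma(16, 29/5)
obs 5: x=5 → posterior Gamma(21, 34/5)
obs 6: x=5 → posterior Gamma(26, 39/5)
obs 7: x=5 → posterior Gamma(31, 44/5)

75/22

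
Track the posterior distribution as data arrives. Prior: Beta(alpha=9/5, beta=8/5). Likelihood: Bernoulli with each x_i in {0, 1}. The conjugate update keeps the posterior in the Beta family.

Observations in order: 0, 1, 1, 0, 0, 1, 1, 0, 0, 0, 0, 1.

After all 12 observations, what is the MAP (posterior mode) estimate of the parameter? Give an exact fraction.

29/67

obs 1: x=0 → posterior Beta(9/5, 13/5)
obs 2: x=1 → posterior Beta(14/5, 13/5)
obs 3: x=1 → posterior Beta(19/5, 13/5)
obs 4: x=0 → posterior Beta(19/5, 18/5)
obs 5: x=0 → posterior Beta(19/5, 23/5)
obs 6: x=1 → posterior Beta(24/5, 23/5)
obs 7: x=1 → posterior Beta(29/5, 23/5)
obs 8: x=0 → posterior Beta(29/5, 28/5)
obs 9: x=0 → posterior Beta(29/5, 33/5)
obs 10: x=0 → posterior Beta(29/5, 38/5)
obs 11: x=0 → posterior Beta(29/5, 43/5)
obs 12: x=1 → posterior Beta(34/5, 43/5)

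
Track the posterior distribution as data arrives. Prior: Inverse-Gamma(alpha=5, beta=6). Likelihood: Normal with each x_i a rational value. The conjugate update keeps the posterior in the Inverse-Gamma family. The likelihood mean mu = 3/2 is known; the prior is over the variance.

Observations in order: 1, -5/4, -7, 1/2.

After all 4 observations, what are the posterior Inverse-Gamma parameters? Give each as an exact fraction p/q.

obs 1: x=1 → posterior Inverse-Gamma(11/2, 49/8)
obs 2: x=-5/4 → posterior Inverse-Gamma(6, 317/32)
obs 3: x=-7 → posterior Inverse-Gamma(13/2, 1473/32)
obs 4: x=1/2 → posterior Inverse-Gamma(7, 1489/32)

alpha=7, beta=1489/32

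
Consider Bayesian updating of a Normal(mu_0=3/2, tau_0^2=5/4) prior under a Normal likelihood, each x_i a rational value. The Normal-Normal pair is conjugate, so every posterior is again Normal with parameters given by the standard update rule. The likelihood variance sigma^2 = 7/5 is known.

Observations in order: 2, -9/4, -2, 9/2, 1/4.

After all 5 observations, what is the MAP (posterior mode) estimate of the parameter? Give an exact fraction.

obs 1: x=2 → posterior Normal(92/53, 35/53)
obs 2: x=-9/4 → posterior Normal(11/24, 35/78)
obs 3: x=-2 → posterior Normal(-57/412, 35/103)
obs 4: x=9/2 → posterior Normal(393/512, 35/128)
obs 5: x=1/4 → posterior Normal(209/306, 35/153)

209/306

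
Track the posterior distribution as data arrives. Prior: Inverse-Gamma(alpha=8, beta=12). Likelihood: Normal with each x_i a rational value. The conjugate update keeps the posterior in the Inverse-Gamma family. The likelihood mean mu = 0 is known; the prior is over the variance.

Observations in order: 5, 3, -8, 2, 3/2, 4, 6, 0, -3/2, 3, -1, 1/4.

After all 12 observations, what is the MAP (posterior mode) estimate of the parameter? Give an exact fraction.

obs 1: x=5 → posterior Inverse-Gamma(17/2, 49/2)
obs 2: x=3 → posterior Inverse-Gamma(9, 29)
obs 3: x=-8 → posterior Inverse-Gamma(19/2, 61)
obs 4: x=2 → posterior Inverse-Gamma(10, 63)
obs 5: x=3/2 → posterior Inverse-Gamma(21/2, 513/8)
obs 6: x=4 → posterior Inverse-Gamma(11, 577/8)
obs 7: x=6 → posterior Inverse-Gamma(23/2, 721/8)
obs 8: x=0 → posterior Inverse-Gamma(12, 721/8)
obs 9: x=-3/2 → posterior Inverse-Gamma(25/2, 365/4)
obs 10: x=3 → posterior Inverse-Gamma(13, 383/4)
obs 11: x=-1 → posterior Inverse-Gamma(27/2, 385/4)
obs 12: x=1/4 → posterior Inverse-Gamma(14, 3081/32)

1027/160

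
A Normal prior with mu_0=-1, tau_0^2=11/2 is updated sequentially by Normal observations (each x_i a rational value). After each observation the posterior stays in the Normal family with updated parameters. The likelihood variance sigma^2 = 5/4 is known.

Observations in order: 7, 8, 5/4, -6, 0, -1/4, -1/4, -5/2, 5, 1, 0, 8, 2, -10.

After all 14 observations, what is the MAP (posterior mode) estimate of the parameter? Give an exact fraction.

obs 1: x=7 → posterior Normal(149/27, 55/54)
obs 2: x=8 → posterior Normal(325/49, 55/98)
obs 3: x=5/4 → posterior Normal(705/142, 55/142)
obs 4: x=-6 → posterior Normal(147/62, 55/186)
obs 5: x=0 → posterior Normal(441/230, 11/46)
obs 6: x=-1/4 → posterior Normal(215/137, 55/274)
obs 7: x=-1/4 → posterior Normal(419/318, 55/318)
obs 8: x=-5/2 → posterior Normal(309/362, 55/362)
obs 9: x=5 → posterior Normal(529/406, 55/406)
obs 10: x=1 → posterior Normal(191/150, 11/90)
obs 11: x=0 → posterior Normal(573/494, 55/494)
obs 12: x=8 → posterior Normal(925/538, 55/538)
obs 13: x=2 → posterior Normal(1013/582, 55/582)
obs 14: x=-10 → posterior Normal(573/626, 55/626)

573/626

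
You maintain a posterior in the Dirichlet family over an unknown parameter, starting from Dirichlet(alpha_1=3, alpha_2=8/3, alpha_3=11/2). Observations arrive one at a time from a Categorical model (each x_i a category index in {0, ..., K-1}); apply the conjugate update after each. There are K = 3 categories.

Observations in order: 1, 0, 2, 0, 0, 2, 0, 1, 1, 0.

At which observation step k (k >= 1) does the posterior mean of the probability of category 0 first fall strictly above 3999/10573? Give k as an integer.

obs 1: x=1 → posterior Dirichlet(3, 11/3, 11/2)
obs 2: x=0 → posterior Dirichlet(4, 11/3, 11/2)
obs 3: x=2 → posterior Dirichlet(4, 11/3, 13/2)
obs 4: x=0 → posterior Dirichlet(5, 11/3, 13/2)
obs 5: x=0 → posterior Dirichlet(6, 11/3, 13/2)
obs 6: x=2 → posterior Dirichlet(6, 11/3, 15/2)
obs 7: x=0 → posterior Dirichlet(7, 11/3, 15/2)
obs 8: x=1 → posterior Dirichlet(7, 14/3, 15/2)
obs 9: x=1 → posterior Dirichlet(7, 17/3, 15/2)
obs 10: x=0 → posterior Dirichlet(8, 17/3, 15/2)

k = 7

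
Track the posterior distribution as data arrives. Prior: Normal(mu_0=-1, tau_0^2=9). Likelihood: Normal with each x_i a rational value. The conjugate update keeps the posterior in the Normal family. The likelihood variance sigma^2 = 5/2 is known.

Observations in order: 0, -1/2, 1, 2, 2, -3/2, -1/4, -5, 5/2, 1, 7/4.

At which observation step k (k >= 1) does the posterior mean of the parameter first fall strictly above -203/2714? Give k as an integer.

obs 1: x=0 → posterior Normal(-5/23, 45/23)
obs 2: x=-1/2 → posterior Normal(-14/41, 45/41)
obs 3: x=1 → posterior Normal(4/59, 45/59)
obs 4: x=2 → posterior Normal(40/77, 45/77)
obs 5: x=2 → posterior Normal(4/5, 9/19)
obs 6: x=-3/2 → posterior Normal(49/113, 45/113)
obs 7: x=-1/4 → posterior Normal(89/262, 45/131)
obs 8: x=-5 → posterior Normal(-91/298, 45/149)
obs 9: x=5/2 → posterior Normal(-1/334, 45/167)
obs 10: x=1 → posterior Normal(7/74, 9/37)
obs 11: x=7/4 → posterior Normal(7/29, 45/203)

k = 3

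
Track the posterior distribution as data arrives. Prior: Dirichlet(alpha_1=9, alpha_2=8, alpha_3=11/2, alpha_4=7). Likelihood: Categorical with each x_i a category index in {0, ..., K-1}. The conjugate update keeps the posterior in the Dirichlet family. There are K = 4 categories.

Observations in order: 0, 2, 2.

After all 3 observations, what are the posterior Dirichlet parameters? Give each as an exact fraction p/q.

obs 1: x=0 → posterior Dirichlet(10, 8, 11/2, 7)
obs 2: x=2 → posterior Dirichlet(10, 8, 13/2, 7)
obs 3: x=2 → posterior Dirichlet(10, 8, 15/2, 7)

alpha_1=10, alpha_2=8, alpha_3=15/2, alpha_4=7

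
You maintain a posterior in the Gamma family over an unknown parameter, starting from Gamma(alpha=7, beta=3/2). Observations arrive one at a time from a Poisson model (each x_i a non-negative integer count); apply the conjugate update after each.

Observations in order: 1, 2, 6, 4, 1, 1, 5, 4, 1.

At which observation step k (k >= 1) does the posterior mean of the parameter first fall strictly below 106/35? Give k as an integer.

k = 2

obs 1: x=1 → posterior Gamma(8, 5/2)
obs 2: x=2 → posterior Gamma(10, 7/2)
obs 3: x=6 → posterior Gamma(16, 9/2)
obs 4: x=4 → posterior Gamma(20, 11/2)
obs 5: x=1 → posterior Gamma(21, 13/2)
obs 6: x=1 → posterior Gamma(22, 15/2)
obs 7: x=5 → posterior Gamma(27, 17/2)
obs 8: x=4 → posterior Gamma(31, 19/2)
obs 9: x=1 → posterior Gamma(32, 21/2)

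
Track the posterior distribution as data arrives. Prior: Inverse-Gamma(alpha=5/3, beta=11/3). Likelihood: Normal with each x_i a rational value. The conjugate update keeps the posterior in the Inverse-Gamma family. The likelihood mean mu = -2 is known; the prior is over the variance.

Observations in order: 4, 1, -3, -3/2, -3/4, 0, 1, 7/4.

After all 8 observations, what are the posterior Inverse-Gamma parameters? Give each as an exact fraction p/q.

alpha=17/3, beta=1973/48

obs 1: x=4 → posterior Inverse-Gamma(13/6, 65/3)
obs 2: x=1 → posterior Inverse-Gamma(8/3, 157/6)
obs 3: x=-3 → posterior Inverse-Gamma(19/6, 80/3)
obs 4: x=-3/2 → posterior Inverse-Gamma(11/3, 643/24)
obs 5: x=-3/4 → posterior Inverse-Gamma(25/6, 2647/96)
obs 6: x=0 → posterior Inverse-Gamma(14/3, 2839/96)
obs 7: x=1 → posterior Inverse-Gamma(31/6, 3271/96)
obs 8: x=7/4 → posterior Inverse-Gamma(17/3, 1973/48)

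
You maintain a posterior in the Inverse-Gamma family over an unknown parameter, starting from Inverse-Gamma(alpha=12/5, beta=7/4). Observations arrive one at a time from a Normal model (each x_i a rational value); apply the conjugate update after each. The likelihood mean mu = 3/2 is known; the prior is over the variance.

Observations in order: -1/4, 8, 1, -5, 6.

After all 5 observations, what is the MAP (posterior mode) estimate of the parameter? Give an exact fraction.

8925/944

obs 1: x=-1/4 → posterior Inverse-Gamma(29/10, 105/32)
obs 2: x=8 → posterior Inverse-Gamma(17/5, 781/32)
obs 3: x=1 → posterior Inverse-Gamma(39/10, 785/32)
obs 4: x=-5 → posterior Inverse-Gamma(22/5, 1461/32)
obs 5: x=6 → posterior Inverse-Gamma(49/10, 1785/32)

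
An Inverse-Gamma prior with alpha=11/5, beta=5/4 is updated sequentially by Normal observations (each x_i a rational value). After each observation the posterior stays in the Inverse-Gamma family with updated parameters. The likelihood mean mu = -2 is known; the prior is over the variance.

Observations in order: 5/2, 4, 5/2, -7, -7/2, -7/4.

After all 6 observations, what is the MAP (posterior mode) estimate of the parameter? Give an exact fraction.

8505/992

obs 1: x=5/2 → posterior Inverse-Gamma(27/10, 91/8)
obs 2: x=4 → posterior Inverse-Gamma(16/5, 235/8)
obs 3: x=5/2 → posterior Inverse-Gamma(37/10, 79/2)
obs 4: x=-7 → posterior Inverse-Gamma(21/5, 52)
obs 5: x=-7/2 → posterior Inverse-Gamma(47/10, 425/8)
obs 6: x=-7/4 → posterior Inverse-Gamma(26/5, 1701/32)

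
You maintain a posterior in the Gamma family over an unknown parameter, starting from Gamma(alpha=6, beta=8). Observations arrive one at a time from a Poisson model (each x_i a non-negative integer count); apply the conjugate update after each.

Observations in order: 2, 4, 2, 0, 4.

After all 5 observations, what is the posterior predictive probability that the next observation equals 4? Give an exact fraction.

96149372943923571125295/2342711151907974443696128

obs 1: x=2 → posterior Gamma(8, 9)
obs 2: x=4 → posterior Gamma(12, 10)
obs 3: x=2 → posterior Gamma(14, 11)
obs 4: x=0 → posterior Gamma(14, 12)
obs 5: x=4 → posterior Gamma(18, 13)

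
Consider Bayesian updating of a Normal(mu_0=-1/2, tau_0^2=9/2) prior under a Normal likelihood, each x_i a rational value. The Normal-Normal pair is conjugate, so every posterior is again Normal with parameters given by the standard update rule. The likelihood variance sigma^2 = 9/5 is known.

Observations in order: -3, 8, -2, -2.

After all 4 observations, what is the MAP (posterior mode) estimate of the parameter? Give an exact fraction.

2/11

obs 1: x=-3 → posterior Normal(-16/7, 9/7)
obs 2: x=8 → posterior Normal(2, 3/4)
obs 3: x=-2 → posterior Normal(14/17, 9/17)
obs 4: x=-2 → posterior Normal(2/11, 9/22)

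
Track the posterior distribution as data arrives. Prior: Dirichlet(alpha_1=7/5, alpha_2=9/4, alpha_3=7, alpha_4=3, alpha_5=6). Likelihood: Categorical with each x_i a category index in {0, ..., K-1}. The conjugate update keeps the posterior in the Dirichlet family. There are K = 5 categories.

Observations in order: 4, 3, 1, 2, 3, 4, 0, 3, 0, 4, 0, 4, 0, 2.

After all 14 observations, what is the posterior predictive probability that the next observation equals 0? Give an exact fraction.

108/673

obs 1: x=4 → posterior Dirichlet(7/5, 9/4, 7, 3, 7)
obs 2: x=3 → posterior Dirichlet(7/5, 9/4, 7, 4, 7)
obs 3: x=1 → posterior Dirichlet(7/5, 13/4, 7, 4, 7)
obs 4: x=2 → posterior Dirichlet(7/5, 13/4, 8, 4, 7)
obs 5: x=3 → posterior Dirichlet(7/5, 13/4, 8, 5, 7)
obs 6: x=4 → posterior Dirichlet(7/5, 13/4, 8, 5, 8)
obs 7: x=0 → posterior Dirichlet(12/5, 13/4, 8, 5, 8)
obs 8: x=3 → posterior Dirichlet(12/5, 13/4, 8, 6, 8)
obs 9: x=0 → posterior Dirichlet(17/5, 13/4, 8, 6, 8)
obs 10: x=4 → posterior Dirichlet(17/5, 13/4, 8, 6, 9)
obs 11: x=0 → posterior Dirichlet(22/5, 13/4, 8, 6, 9)
obs 12: x=4 → posterior Dirichlet(22/5, 13/4, 8, 6, 10)
obs 13: x=0 → posterior Dirichlet(27/5, 13/4, 8, 6, 10)
obs 14: x=2 → posterior Dirichlet(27/5, 13/4, 9, 6, 10)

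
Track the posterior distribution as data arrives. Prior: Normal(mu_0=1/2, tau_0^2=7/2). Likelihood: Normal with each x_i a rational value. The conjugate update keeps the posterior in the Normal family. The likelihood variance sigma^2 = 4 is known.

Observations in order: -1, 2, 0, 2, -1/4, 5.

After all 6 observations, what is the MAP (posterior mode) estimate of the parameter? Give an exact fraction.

233/200

obs 1: x=-1 → posterior Normal(-1/5, 28/15)
obs 2: x=2 → posterior Normal(1/2, 14/11)
obs 3: x=0 → posterior Normal(11/29, 28/29)
obs 4: x=2 → posterior Normal(25/36, 7/9)
obs 5: x=-1/4 → posterior Normal(93/172, 28/43)
obs 6: x=5 → posterior Normal(233/200, 14/25)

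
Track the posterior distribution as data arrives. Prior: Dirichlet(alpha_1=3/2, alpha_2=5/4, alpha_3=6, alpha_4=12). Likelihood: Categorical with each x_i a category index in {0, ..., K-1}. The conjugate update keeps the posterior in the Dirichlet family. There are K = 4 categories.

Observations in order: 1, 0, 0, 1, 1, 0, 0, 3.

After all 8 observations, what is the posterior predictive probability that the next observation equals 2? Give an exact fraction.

obs 1: x=1 → posterior Dirichlet(3/2, 9/4, 6, 12)
obs 2: x=0 → posterior Dirichlet(5/2, 9/4, 6, 12)
obs 3: x=0 → posterior Dirichlet(7/2, 9/4, 6, 12)
obs 4: x=1 → posterior Dirichlet(7/2, 13/4, 6, 12)
obs 5: x=1 → posterior Dirichlet(7/2, 17/4, 6, 12)
obs 6: x=0 → posterior Dirichlet(9/2, 17/4, 6, 12)
obs 7: x=0 → posterior Dirichlet(11/2, 17/4, 6, 12)
obs 8: x=3 → posterior Dirichlet(11/2, 17/4, 6, 13)

24/115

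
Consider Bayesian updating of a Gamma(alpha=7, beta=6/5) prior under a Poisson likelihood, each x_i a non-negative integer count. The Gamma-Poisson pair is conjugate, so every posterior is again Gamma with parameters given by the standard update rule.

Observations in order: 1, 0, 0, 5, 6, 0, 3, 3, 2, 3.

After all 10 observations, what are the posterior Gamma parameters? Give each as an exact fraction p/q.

obs 1: x=1 → posterior Gamma(8, 11/5)
obs 2: x=0 → posterior Gamma(8, 16/5)
obs 3: x=0 → posterior Gamma(8, 21/5)
obs 4: x=5 → posterior Gamma(13, 26/5)
obs 5: x=6 → posterior Gamma(19, 31/5)
obs 6: x=0 → posterior Gamma(19, 36/5)
obs 7: x=3 → posterior Gamma(22, 41/5)
obs 8: x=3 → posterior Gamma(25, 46/5)
obs 9: x=2 → posterior Gamma(27, 51/5)
obs 10: x=3 → posterior Gamma(30, 56/5)

alpha=30, beta=56/5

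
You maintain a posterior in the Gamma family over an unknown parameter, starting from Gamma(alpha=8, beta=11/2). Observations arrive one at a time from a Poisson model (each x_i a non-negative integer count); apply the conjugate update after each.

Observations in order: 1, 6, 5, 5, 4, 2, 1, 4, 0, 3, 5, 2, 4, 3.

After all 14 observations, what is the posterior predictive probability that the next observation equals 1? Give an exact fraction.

224765700264471001570269195295591634714315327395511627997248701184501977643517280499814/1231199024899976685290129539039288867121342603992157615149640828826931376262454456307761

obs 1: x=1 → posterior Gamma(9, 13/2)
obs 2: x=6 → posterior Gamma(15, 15/2)
obs 3: x=5 → posterior Gamma(20, 17/2)
obs 4: x=5 → posterior Gamma(25, 19/2)
obs 5: x=4 → posterior Gamma(29, 21/2)
obs 6: x=2 → posterior Gamma(31, 23/2)
obs 7: x=1 → posterior Gamma(32, 25/2)
obs 8: x=4 → posterior Gamma(36, 27/2)
obs 9: x=0 → posterior Gamma(36, 29/2)
obs 10: x=3 → posterior Gamma(39, 31/2)
obs 11: x=5 → posterior Gamma(44, 33/2)
obs 12: x=2 → posterior Gamma(46, 35/2)
obs 13: x=4 → posterior Gamma(50, 37/2)
obs 14: x=3 → posterior Gamma(53, 39/2)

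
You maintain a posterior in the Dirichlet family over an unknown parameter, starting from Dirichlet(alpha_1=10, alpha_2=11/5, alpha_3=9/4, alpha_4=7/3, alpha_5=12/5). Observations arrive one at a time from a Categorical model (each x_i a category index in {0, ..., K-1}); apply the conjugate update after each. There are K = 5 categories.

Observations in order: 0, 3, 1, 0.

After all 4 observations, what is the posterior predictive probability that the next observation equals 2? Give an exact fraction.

135/1391

obs 1: x=0 → posterior Dirichlet(11, 11/5, 9/4, 7/3, 12/5)
obs 2: x=3 → posterior Dirichlet(11, 11/5, 9/4, 10/3, 12/5)
obs 3: x=1 → posterior Dirichlet(11, 16/5, 9/4, 10/3, 12/5)
obs 4: x=0 → posterior Dirichlet(12, 16/5, 9/4, 10/3, 12/5)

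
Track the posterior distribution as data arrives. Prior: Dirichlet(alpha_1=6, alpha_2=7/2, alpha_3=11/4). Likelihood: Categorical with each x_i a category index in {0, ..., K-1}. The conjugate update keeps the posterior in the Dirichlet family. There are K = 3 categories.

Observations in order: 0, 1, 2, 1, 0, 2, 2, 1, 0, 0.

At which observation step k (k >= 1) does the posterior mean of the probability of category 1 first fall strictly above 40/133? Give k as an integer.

k = 2

obs 1: x=0 → posterior Dirichlet(7, 7/2, 11/4)
obs 2: x=1 → posterior Dirichlet(7, 9/2, 11/4)
obs 3: x=2 → posterior Dirichlet(7, 9/2, 15/4)
obs 4: x=1 → posterior Dirichlet(7, 11/2, 15/4)
obs 5: x=0 → posterior Dirichlet(8, 11/2, 15/4)
obs 6: x=2 → posterior Dirichlet(8, 11/2, 19/4)
obs 7: x=2 → posterior Dirichlet(8, 11/2, 23/4)
obs 8: x=1 → posterior Dirichlet(8, 13/2, 23/4)
obs 9: x=0 → posterior Dirichlet(9, 13/2, 23/4)
obs 10: x=0 → posterior Dirichlet(10, 13/2, 23/4)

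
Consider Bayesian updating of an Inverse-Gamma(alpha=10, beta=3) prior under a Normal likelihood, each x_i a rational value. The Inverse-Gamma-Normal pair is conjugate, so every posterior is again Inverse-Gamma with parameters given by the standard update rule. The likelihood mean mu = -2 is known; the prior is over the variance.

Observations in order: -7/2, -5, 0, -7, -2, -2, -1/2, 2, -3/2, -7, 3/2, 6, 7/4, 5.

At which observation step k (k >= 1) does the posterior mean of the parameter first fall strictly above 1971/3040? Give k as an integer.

k = 2

obs 1: x=-7/2 → posterior Inverse-Gamma(21/2, 33/8)
obs 2: x=-5 → posterior Inverse-Gamma(11, 69/8)
obs 3: x=0 → posterior Inverse-Gamma(23/2, 85/8)
obs 4: x=-7 → posterior Inverse-Gamma(12, 185/8)
obs 5: x=-2 → posterior Inverse-Gamma(25/2, 185/8)
obs 6: x=-2 → posterior Inverse-Gamma(13, 185/8)
obs 7: x=-1/2 → posterior Inverse-Gamma(27/2, 97/4)
obs 8: x=2 → posterior Inverse-Gamma(14, 129/4)
obs 9: x=-3/2 → posterior Inverse-Gamma(29/2, 259/8)
obs 10: x=-7 → posterior Inverse-Gamma(15, 359/8)
obs 11: x=3/2 → posterior Inverse-Gamma(31/2, 51)
obs 12: x=6 → posterior Inverse-Gamma(16, 83)
obs 13: x=7/4 → posterior Inverse-Gamma(33/2, 2881/32)
obs 14: x=5 → posterior Inverse-Gamma(17, 3665/32)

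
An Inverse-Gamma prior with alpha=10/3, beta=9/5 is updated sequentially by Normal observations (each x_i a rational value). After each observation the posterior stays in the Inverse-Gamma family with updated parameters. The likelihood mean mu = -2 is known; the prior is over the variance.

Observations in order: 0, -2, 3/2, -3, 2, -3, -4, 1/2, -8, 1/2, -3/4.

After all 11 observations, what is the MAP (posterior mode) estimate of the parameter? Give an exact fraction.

obs 1: x=0 → posterior Inverse-Gamma(23/6, 19/5)
obs 2: x=-2 → posterior Inverse-Gamma(13/3, 19/5)
obs 3: x=3/2 → posterior Inverse-Gamma(29/6, 397/40)
obs 4: x=-3 → posterior Inverse-Gamma(16/3, 417/40)
obs 5: x=2 → posterior Inverse-Gamma(35/6, 737/40)
obs 6: x=-3 → posterior Inverse-Gamma(19/3, 757/40)
obs 7: x=-4 → posterior Inverse-Gamma(41/6, 837/40)
obs 8: x=1/2 → posterior Inverse-Gamma(22/3, 481/20)
obs 9: x=-8 → posterior Inverse-Gamma(47/6, 841/20)
obs 10: x=1/2 → posterior Inverse-Gamma(25/3, 1807/40)
obs 11: x=-3/4 → posterior Inverse-Gamma(53/6, 7353/160)

22059/4720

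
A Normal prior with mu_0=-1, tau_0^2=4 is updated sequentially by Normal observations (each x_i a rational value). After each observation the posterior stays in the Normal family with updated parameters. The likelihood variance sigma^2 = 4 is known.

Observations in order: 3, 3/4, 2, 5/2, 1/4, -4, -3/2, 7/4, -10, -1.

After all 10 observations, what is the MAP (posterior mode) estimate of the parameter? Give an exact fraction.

-29/44

obs 1: x=3 → posterior Normal(1, 2)
obs 2: x=3/4 → posterior Normal(11/12, 4/3)
obs 3: x=2 → posterior Normal(19/16, 1)
obs 4: x=5/2 → posterior Normal(29/20, 4/5)
obs 5: x=1/4 → posterior Normal(5/4, 2/3)
obs 6: x=-4 → posterior Normal(1/2, 4/7)
obs 7: x=-3/2 → posterior Normal(1/4, 1/2)
obs 8: x=7/4 → posterior Normal(5/12, 4/9)
obs 9: x=-10 → posterior Normal(-5/8, 2/5)
obs 10: x=-1 → posterior Normal(-29/44, 4/11)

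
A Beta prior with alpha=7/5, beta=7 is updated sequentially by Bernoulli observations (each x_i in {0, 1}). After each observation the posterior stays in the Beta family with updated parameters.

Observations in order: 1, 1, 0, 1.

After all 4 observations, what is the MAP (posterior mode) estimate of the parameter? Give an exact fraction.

17/52

obs 1: x=1 → posterior Beta(12/5, 7)
obs 2: x=1 → posterior Beta(17/5, 7)
obs 3: x=0 → posterior Beta(17/5, 8)
obs 4: x=1 → posterior Beta(22/5, 8)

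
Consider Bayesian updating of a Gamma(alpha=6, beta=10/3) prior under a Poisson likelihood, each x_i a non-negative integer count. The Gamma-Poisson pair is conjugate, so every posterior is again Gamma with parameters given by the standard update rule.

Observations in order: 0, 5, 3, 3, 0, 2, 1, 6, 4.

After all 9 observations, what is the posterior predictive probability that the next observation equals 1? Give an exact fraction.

1000677722498944307551670740373018096392797099441/4611686018427387904000000000000000000000000000000

obs 1: x=0 → posterior Gamma(6, 13/3)
obs 2: x=5 → posterior Gamma(11, 16/3)
obs 3: x=3 → posterior Gamma(14, 19/3)
obs 4: x=3 → posterior Gamma(17, 22/3)
obs 5: x=0 → posterior Gamma(17, 25/3)
obs 6: x=2 → posterior Gamma(19, 28/3)
obs 7: x=1 → posterior Gamma(20, 31/3)
obs 8: x=6 → posterior Gamma(26, 34/3)
obs 9: x=4 → posterior Gamma(30, 37/3)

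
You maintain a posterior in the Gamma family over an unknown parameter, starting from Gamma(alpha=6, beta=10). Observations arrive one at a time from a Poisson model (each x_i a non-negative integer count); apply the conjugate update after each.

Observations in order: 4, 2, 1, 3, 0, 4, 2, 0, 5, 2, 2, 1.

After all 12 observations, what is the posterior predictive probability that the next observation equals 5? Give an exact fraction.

3418675822851318883184340318980172811485233283072/242063847902005849254176436075394136454464685331703

obs 1: x=4 → posterior Gamma(10, 11)
obs 2: x=2 → posterior Gamma(12, 12)
obs 3: x=1 → posterior Gamma(13, 13)
obs 4: x=3 → posterior Gamma(16, 14)
obs 5: x=0 → posterior Gamma(16, 15)
obs 6: x=4 → posterior Gamma(20, 16)
obs 7: x=2 → posterior Gamma(22, 17)
obs 8: x=0 → posterior Gamma(22, 18)
obs 9: x=5 → posterior Gamma(27, 19)
obs 10: x=2 → posterior Gamma(29, 20)
obs 11: x=2 → posterior Gamma(31, 21)
obs 12: x=1 → posterior Gamma(32, 22)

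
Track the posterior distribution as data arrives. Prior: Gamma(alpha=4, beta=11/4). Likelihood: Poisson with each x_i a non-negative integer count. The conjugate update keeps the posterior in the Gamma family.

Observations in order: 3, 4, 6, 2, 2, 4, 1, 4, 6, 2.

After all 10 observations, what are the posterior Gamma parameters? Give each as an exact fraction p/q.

obs 1: x=3 → posterior Gamma(7, 15/4)
obs 2: x=4 → posterior Gamma(11, 19/4)
obs 3: x=6 → posterior Gamma(17, 23/4)
obs 4: x=2 → posterior Gamma(19, 27/4)
obs 5: x=2 → posterior Gamma(21, 31/4)
obs 6: x=4 → posterior Gamma(25, 35/4)
obs 7: x=1 → posterior Gamma(26, 39/4)
obs 8: x=4 → posterior Gamma(30, 43/4)
obs 9: x=6 → posterior Gamma(36, 47/4)
obs 10: x=2 → posterior Gamma(38, 51/4)

alpha=38, beta=51/4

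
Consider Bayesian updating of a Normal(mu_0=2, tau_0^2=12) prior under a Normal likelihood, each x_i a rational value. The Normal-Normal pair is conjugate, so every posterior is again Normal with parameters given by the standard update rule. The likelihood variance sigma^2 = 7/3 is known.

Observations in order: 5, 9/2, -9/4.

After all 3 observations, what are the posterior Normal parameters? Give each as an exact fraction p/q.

obs 1: x=5 → posterior Normal(194/43, 84/43)
obs 2: x=9/2 → posterior Normal(356/79, 84/79)
obs 3: x=-9/4 → posterior Normal(55/23, 84/115)

mu_0=55/23, tau_0^2=84/115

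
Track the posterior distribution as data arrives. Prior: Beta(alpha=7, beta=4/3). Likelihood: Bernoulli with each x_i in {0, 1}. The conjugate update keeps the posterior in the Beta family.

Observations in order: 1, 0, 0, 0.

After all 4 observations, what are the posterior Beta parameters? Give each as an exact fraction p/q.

alpha=8, beta=13/3

obs 1: x=1 → posterior Beta(8, 4/3)
obs 2: x=0 → posterior Beta(8, 7/3)
obs 3: x=0 → posterior Beta(8, 10/3)
obs 4: x=0 → posterior Beta(8, 13/3)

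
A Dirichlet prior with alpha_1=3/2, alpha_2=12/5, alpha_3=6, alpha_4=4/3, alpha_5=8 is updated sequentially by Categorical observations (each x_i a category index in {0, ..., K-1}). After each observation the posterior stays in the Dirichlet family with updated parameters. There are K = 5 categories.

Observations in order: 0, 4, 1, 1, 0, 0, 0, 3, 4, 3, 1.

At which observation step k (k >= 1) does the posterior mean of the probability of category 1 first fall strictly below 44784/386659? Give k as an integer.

obs 1: x=0 → posterior Dirichlet(5/2, 12/5, 6, 4/3, 8)
obs 2: x=4 → posterior Dirichlet(5/2, 12/5, 6, 4/3, 9)
obs 3: x=1 → posterior Dirichlet(5/2, 17/5, 6, 4/3, 9)
obs 4: x=1 → posterior Dirichlet(5/2, 22/5, 6, 4/3, 9)
obs 5: x=0 → posterior Dirichlet(7/2, 22/5, 6, 4/3, 9)
obs 6: x=0 → posterior Dirichlet(9/2, 22/5, 6, 4/3, 9)
obs 7: x=0 → posterior Dirichlet(11/2, 22/5, 6, 4/3, 9)
obs 8: x=3 → posterior Dirichlet(11/2, 22/5, 6, 7/3, 9)
obs 9: x=4 → posterior Dirichlet(11/2, 22/5, 6, 7/3, 10)
obs 10: x=3 → posterior Dirichlet(11/2, 22/5, 6, 10/3, 10)
obs 11: x=1 → posterior Dirichlet(11/2, 27/5, 6, 10/3, 10)

k = 2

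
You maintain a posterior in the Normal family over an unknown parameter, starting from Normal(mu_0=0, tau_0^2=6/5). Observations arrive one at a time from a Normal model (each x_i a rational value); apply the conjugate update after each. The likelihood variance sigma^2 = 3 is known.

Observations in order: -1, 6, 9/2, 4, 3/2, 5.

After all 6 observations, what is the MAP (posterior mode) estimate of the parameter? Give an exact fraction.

40/17

obs 1: x=-1 → posterior Normal(-2/7, 6/7)
obs 2: x=6 → posterior Normal(10/9, 2/3)
obs 3: x=9/2 → posterior Normal(19/11, 6/11)
obs 4: x=4 → posterior Normal(27/13, 6/13)
obs 5: x=3/2 → posterior Normal(2, 2/5)
obs 6: x=5 → posterior Normal(40/17, 6/17)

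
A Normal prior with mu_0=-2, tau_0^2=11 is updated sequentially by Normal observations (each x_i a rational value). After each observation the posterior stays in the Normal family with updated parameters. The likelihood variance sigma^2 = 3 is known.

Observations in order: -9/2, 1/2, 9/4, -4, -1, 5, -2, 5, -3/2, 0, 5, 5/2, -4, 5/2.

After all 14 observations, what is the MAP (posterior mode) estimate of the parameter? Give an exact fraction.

229/628

obs 1: x=-9/2 → posterior Normal(-111/28, 33/14)
obs 2: x=1/2 → posterior Normal(-2, 33/25)
obs 3: x=9/4 → posterior Normal(-101/144, 11/12)
obs 4: x=-4 → posterior Normal(-277/188, 33/47)
obs 5: x=-1 → posterior Normal(-321/232, 33/58)
obs 6: x=5 → posterior Normal(-101/276, 11/23)
obs 7: x=-2 → posterior Normal(-189/320, 33/80)
obs 8: x=5 → posterior Normal(31/364, 33/91)
obs 9: x=-3/2 → posterior Normal(-35/408, 11/34)
obs 10: x=0 → posterior Normal(-35/452, 33/113)
obs 11: x=5 → posterior Normal(185/496, 33/124)
obs 12: x=5/2 → posterior Normal(59/108, 11/45)
obs 13: x=-4 → posterior Normal(119/584, 33/146)
obs 14: x=5/2 → posterior Normal(229/628, 33/157)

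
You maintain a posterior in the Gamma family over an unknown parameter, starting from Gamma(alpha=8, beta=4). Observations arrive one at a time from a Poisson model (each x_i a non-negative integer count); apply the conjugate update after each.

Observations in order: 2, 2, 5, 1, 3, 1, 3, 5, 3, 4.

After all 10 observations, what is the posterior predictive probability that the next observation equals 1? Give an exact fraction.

obs 1: x=2 → posterior Gamma(10, 5)
obs 2: x=2 → posterior Gamma(12, 6)
obs 3: x=5 → posterior Gamma(17, 7)
obs 4: x=1 → posterior Gamma(18, 8)
obs 5: x=3 → posterior Gamma(21, 9)
obs 6: x=1 → posterior Gamma(22, 10)
obs 7: x=3 → posterior Gamma(25, 11)
obs 8: x=5 → posterior Gamma(30, 12)
obs 9: x=3 → posterior Gamma(33, 13)
obs 10: x=4 → posterior Gamma(37, 14)

94392838097192378393619039038850124425986048/491436992041778317434363998472690582275390625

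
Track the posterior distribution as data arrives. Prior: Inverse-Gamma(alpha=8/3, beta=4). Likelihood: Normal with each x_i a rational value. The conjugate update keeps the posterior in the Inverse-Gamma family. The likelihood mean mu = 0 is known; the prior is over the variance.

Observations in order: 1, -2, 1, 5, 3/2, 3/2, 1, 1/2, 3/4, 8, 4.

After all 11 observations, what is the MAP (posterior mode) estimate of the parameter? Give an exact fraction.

obs 1: x=1 → posterior Inverse-Gamma(19/6, 9/2)
obs 2: x=-2 → posterior Inverse-Gamma(11/3, 13/2)
obs 3: x=1 → posterior Inverse-Gamma(25/6, 7)
obs 4: x=5 → posterior Inverse-Gamma(14/3, 39/2)
obs 5: x=3/2 → posterior Inverse-Gamma(31/6, 165/8)
obs 6: x=3/2 → posterior Inverse-Gamma(17/3, 87/4)
obs 7: x=1 → posterior Inverse-Gamma(37/6, 89/4)
obs 8: x=1/2 → posterior Inverse-Gamma(20/3, 179/8)
obs 9: x=3/4 → posterior Inverse-Gamma(43/6, 725/32)
obs 10: x=8 → posterior Inverse-Gamma(23/3, 1749/32)
obs 11: x=4 → posterior Inverse-Gamma(49/6, 2005/32)

1203/176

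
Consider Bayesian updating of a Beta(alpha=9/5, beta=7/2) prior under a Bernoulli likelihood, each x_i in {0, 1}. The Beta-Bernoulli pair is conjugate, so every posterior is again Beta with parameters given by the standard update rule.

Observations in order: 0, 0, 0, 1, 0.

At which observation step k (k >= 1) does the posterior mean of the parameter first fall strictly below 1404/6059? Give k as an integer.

obs 1: x=0 → posterior Beta(9/5, 9/2)
obs 2: x=0 → posterior Beta(9/5, 11/2)
obs 3: x=0 → posterior Beta(9/5, 13/2)
obs 4: x=1 → posterior Beta(14/5, 13/2)
obs 5: x=0 → posterior Beta(14/5, 15/2)

k = 3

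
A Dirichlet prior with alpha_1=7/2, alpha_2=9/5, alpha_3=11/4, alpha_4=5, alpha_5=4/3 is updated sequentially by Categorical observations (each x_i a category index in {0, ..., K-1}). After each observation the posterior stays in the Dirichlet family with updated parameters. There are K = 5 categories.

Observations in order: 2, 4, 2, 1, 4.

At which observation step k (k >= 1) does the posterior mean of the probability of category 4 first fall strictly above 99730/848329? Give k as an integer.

k = 2

obs 1: x=2 → posterior Dirichlet(7/2, 9/5, 15/4, 5, 4/3)
obs 2: x=4 → posterior Dirichlet(7/2, 9/5, 15/4, 5, 7/3)
obs 3: x=2 → posterior Dirichlet(7/2, 9/5, 19/4, 5, 7/3)
obs 4: x=1 → posterior Dirichlet(7/2, 14/5, 19/4, 5, 7/3)
obs 5: x=4 → posterior Dirichlet(7/2, 14/5, 19/4, 5, 10/3)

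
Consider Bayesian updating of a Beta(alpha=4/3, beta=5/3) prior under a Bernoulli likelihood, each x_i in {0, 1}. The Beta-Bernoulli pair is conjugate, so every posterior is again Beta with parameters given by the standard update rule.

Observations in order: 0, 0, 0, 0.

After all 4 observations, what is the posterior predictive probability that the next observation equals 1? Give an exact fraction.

obs 1: x=0 → posterior Beta(4/3, 8/3)
obs 2: x=0 → posterior Beta(4/3, 11/3)
obs 3: x=0 → posterior Beta(4/3, 14/3)
obs 4: x=0 → posterior Beta(4/3, 17/3)

4/21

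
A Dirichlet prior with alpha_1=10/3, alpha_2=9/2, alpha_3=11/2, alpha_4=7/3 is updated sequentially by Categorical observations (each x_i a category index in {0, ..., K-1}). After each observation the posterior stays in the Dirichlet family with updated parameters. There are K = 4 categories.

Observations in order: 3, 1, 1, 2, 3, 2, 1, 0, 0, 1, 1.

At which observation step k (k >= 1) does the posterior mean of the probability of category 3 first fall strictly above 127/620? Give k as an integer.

k = 5

obs 1: x=3 → posterior Dirichlet(10/3, 9/2, 11/2, 10/3)
obs 2: x=1 → posterior Dirichlet(10/3, 11/2, 11/2, 10/3)
obs 3: x=1 → posterior Dirichlet(10/3, 13/2, 11/2, 10/3)
obs 4: x=2 → posterior Dirichlet(10/3, 13/2, 13/2, 10/3)
obs 5: x=3 → posterior Dirichlet(10/3, 13/2, 13/2, 13/3)
obs 6: x=2 → posterior Dirichlet(10/3, 13/2, 15/2, 13/3)
obs 7: x=1 → posterior Dirichlet(10/3, 15/2, 15/2, 13/3)
obs 8: x=0 → posterior Dirichlet(13/3, 15/2, 15/2, 13/3)
obs 9: x=0 → posterior Dirichlet(16/3, 15/2, 15/2, 13/3)
obs 10: x=1 → posterior Dirichlet(16/3, 17/2, 15/2, 13/3)
obs 11: x=1 → posterior Dirichlet(16/3, 19/2, 15/2, 13/3)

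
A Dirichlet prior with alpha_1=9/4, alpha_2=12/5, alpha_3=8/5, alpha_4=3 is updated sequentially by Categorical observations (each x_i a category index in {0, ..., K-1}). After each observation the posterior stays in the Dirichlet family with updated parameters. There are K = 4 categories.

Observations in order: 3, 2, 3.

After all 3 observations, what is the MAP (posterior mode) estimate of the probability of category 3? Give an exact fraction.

obs 1: x=3 → posterior Dirichlet(9/4, 12/5, 8/5, 4)
obs 2: x=2 → posterior Dirichlet(9/4, 12/5, 13/5, 4)
obs 3: x=3 → posterior Dirichlet(9/4, 12/5, 13/5, 5)

16/33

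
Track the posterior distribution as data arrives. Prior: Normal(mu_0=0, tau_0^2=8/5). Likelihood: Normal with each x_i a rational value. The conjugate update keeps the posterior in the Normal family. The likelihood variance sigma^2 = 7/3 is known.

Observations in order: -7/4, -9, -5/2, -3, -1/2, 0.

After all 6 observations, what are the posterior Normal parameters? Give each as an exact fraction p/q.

mu_0=-402/179, tau_0^2=56/179

obs 1: x=-7/4 → posterior Normal(-42/59, 56/59)
obs 2: x=-9 → posterior Normal(-258/83, 56/83)
obs 3: x=-5/2 → posterior Normal(-318/107, 56/107)
obs 4: x=-3 → posterior Normal(-390/131, 56/131)
obs 5: x=-1/2 → posterior Normal(-402/155, 56/155)
obs 6: x=0 → posterior Normal(-402/179, 56/179)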